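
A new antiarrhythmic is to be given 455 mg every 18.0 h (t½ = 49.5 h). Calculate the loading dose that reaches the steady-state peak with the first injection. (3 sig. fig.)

2040 mg

k = ln 2 / 49.5 = 0.01400 h⁻¹
Accumulation ratio R = 1 / (1 − e^(−kτ)) = 1 / (1 − e^(−0.01400×18.0)) = 1 / (1 − 0.7772) = 4.488
Loading dose = maintenance dose × R = 455 × 4.488 ≈ 2040 mg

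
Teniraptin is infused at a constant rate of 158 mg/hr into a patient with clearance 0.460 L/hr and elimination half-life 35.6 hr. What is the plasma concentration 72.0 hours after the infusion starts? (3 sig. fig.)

Css = rate / CL = 158 / 0.460 = 343.5 mg/L
k = ln 2 / 35.6 = 0.01947 hr⁻¹
C(t) = Css (1 − e^(−kt)) = 343.5 × (1 − e^(−1.402)) = 343.5 × 0.7539 ≈ 259 mg/L

259 mg/L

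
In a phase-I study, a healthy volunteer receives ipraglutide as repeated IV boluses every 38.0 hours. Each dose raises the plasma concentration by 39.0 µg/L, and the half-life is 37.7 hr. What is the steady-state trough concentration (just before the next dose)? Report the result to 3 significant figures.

38.6 µg/L

k = ln 2 / 37.7 = 0.01839 hr⁻¹
Fraction remaining after one interval: e^(−kτ) = e^(−0.01839 × 38.0) = 0.4972
R = 1 / (1 − 0.4972) = 1.989
Css,max = 39.0 × 1.989 = 77.57 µg/L
Css,min = Css,max × e^(−kτ) = 77.57 × 0.4972 ≈ 38.6 µg/L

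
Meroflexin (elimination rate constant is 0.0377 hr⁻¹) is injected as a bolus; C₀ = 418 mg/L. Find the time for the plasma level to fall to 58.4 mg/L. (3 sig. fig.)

C(t) = C₀ e^(−kt)  ⇒  t = ln(C₀/C) / k
t = ln(418/58.4) / 0.03770 = 1.968 / 0.03770 ≈ 52.2 hours

52.2 hours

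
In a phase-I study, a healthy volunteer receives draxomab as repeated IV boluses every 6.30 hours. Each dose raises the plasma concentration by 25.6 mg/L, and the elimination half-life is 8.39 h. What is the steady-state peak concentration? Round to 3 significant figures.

k = ln 2 / 8.39 = 0.08262 h⁻¹
Fraction remaining after one interval: e^(−kτ) = e^(−0.08262 × 6.30) = 0.5942
R = 1 / (1 − 0.5942) = 2.464
Css,max = 25.6 × 2.464 ≈ 63.1 mg/L

63.1 mg/L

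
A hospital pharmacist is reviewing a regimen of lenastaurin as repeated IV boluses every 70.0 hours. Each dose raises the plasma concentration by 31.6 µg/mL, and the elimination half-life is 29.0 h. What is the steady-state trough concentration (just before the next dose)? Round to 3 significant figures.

k = ln 2 / 29.0 = 0.02390 h⁻¹
Fraction remaining after one interval: e^(−kτ) = e^(−0.02390 × 70.0) = 0.1877
R = 1 / (1 − 0.1877) = 1.231
Css,max = 31.6 × 1.231 = 38.90 µg/mL
Css,min = Css,max × e^(−kτ) = 38.90 × 0.1877 ≈ 7.30 µg/mL

7.30 µg/mL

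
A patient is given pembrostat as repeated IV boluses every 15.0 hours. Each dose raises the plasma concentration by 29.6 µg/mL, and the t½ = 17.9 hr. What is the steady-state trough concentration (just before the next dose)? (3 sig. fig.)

k = ln 2 / 17.9 = 0.03872 hr⁻¹
Fraction remaining after one interval: e^(−kτ) = e^(−0.03872 × 15.0) = 0.5594
R = 1 / (1 − 0.5594) = 2.270
Css,max = 29.6 × 2.270 = 67.18 µg/mL
Css,min = Css,max × e^(−kτ) = 67.18 × 0.5594 ≈ 37.6 µg/mL

37.6 µg/mL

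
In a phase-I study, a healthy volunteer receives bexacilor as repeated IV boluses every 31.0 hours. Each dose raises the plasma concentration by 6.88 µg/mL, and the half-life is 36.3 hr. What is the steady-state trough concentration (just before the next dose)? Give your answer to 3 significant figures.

k = ln 2 / 36.3 = 0.01909 hr⁻¹
Fraction remaining after one interval: e^(−kτ) = e^(−0.01909 × 31.0) = 0.5533
R = 1 / (1 − 0.5533) = 2.238
Css,max = 6.88 × 2.238 = 15.40 µg/mL
Css,min = Css,max × e^(−kτ) = 15.40 × 0.5533 ≈ 8.52 µg/mL

8.52 µg/mL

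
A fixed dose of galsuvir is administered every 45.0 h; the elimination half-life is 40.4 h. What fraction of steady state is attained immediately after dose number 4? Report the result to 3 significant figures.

k = ln 2 / 40.4 = 0.01716 h⁻¹
f_n = 1 − e^(−nkτ) = 1 − e^(−4 × 0.01716 × 45.0) = 1 − e^(−3.088) = 1 − 0.04558 ≈ 0.954

0.954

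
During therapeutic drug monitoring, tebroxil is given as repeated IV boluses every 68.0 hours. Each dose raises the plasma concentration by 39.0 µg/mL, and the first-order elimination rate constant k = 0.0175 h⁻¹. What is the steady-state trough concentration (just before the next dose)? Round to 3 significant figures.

17.1 µg/mL

Fraction remaining after one interval: e^(−kτ) = e^(−0.01750 × 68.0) = 0.3042
R = 1 / (1 − 0.3042) = 1.437
Css,max = 39.0 × 1.437 = 56.05 µg/mL
Css,min = Css,max × e^(−kτ) = 56.05 × 0.3042 ≈ 17.1 µg/mL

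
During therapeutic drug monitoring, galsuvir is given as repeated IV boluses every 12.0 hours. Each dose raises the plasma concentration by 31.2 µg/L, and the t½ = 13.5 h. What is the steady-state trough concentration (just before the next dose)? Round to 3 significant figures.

k = ln 2 / 13.5 = 0.05134 h⁻¹
Fraction remaining after one interval: e^(−kτ) = e^(−0.05134 × 12.0) = 0.5400
R = 1 / (1 − 0.5400) = 2.174
Css,max = 31.2 × 2.174 = 67.83 µg/L
Css,min = Css,max × e^(−kτ) = 67.83 × 0.5400 ≈ 36.6 µg/L

36.6 µg/L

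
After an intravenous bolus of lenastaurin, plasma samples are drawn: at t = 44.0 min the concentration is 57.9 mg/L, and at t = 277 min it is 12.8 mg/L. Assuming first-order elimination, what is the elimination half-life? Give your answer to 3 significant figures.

k = ln(C₁/C₂) / (t₂ − t₁) = ln(57.9/12.8) / (277 − 44.0)
  = 1.509 / 233.0 = 0.006478 min⁻¹
t½ = ln 2 / k = ln 2 / 0.006478 ≈ 107 minutes

107 minutes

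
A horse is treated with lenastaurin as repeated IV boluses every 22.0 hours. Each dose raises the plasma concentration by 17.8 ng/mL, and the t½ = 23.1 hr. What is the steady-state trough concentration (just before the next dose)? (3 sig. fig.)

k = ln 2 / 23.1 = 0.03001 hr⁻¹
Fraction remaining after one interval: e^(−kτ) = e^(−0.03001 × 22.0) = 0.5168
R = 1 / (1 − 0.5168) = 2.069
Css,max = 17.8 × 2.069 = 36.84 ng/mL
Css,min = Css,max × e^(−kτ) = 36.84 × 0.5168 ≈ 19.0 ng/mL

19.0 ng/mL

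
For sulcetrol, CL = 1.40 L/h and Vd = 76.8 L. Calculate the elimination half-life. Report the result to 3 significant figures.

k = CL / V = 1.40 / 76.8 = 0.01823 h⁻¹
t½ = ln 2 / k = ln 2 / 0.01823 ≈ 38.0 hours

38.0 hours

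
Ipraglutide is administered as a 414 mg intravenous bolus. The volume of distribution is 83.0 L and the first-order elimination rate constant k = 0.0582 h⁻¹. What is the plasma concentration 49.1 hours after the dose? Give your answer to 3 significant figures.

0.286 mg/L

C₀ = dose / V = 414 / 83.0 = 4.988 mg/L
C(t) = C₀ e^(−kt) = 4.988 × e^(−0.05820 × 49.1) = 4.988 × e^(−2.858) = 4.988 × 0.05741 ≈ 0.286 mg/L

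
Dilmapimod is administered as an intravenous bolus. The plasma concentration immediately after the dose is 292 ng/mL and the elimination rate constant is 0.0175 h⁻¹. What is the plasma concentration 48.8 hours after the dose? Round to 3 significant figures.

124 ng/mL

C(t) = C₀ e^(−kt) = 292 × e^(−0.01750 × 48.8) = 292 × e^(−0.8540) = 292 × 0.4257 ≈ 124 ng/mL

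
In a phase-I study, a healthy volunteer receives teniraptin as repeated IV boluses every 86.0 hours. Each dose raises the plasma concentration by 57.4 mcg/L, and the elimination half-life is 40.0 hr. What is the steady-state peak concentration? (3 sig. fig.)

74.1 mcg/L

k = ln 2 / 40.0 = 0.01733 hr⁻¹
Fraction remaining after one interval: e^(−kτ) = e^(−0.01733 × 86.0) = 0.2253
R = 1 / (1 − 0.2253) = 1.291
Css,max = 57.4 × 1.291 ≈ 74.1 mcg/L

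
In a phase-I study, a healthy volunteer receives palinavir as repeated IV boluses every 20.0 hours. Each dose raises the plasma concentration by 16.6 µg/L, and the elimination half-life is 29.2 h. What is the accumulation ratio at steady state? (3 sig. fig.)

k = ln 2 / 29.2 = 0.02374 h⁻¹
Fraction remaining after one interval: e^(−kτ) = e^(−0.02374 × 20.0) = 0.6220
R = 1 / (1 − 0.6220) = 1 / 0.3780 ≈ 2.65

2.65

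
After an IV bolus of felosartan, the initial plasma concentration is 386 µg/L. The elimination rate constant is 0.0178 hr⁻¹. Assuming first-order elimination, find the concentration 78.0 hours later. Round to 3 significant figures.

96.3 µg/L

C(t) = C₀ e^(−kt) = 386 × e^(−0.01780 × 78.0) = 386 × e^(−1.388) = 386 × 0.2495 ≈ 96.3 µg/L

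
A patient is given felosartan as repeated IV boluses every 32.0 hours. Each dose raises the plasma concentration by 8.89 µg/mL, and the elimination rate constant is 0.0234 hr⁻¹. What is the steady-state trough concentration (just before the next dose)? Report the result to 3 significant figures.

Fraction remaining after one interval: e^(−kτ) = e^(−0.02340 × 32.0) = 0.4729
R = 1 / (1 − 0.4729) = 1.897
Css,max = 8.89 × 1.897 = 16.87 µg/mL
Css,min = Css,max × e^(−kτ) = 16.87 × 0.4729 ≈ 7.98 µg/mL

7.98 µg/mL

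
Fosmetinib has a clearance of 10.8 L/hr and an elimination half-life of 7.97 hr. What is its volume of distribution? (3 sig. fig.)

k = ln 2 / t½ = ln 2 / 7.97 = 0.08697 hr⁻¹
V = CL / k = 10.8 / 0.08697 ≈ 124 L

124 L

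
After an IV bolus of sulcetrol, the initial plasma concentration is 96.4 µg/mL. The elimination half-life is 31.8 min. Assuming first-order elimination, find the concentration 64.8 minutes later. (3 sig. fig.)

k = ln 2 / 31.8 = 0.02180 min⁻¹
C(t) = C₀ e^(−kt) = 96.4 × e^(−0.02180 × 64.8) = 96.4 × e^(−1.412) = 96.4 × 0.2435 ≈ 23.5 µg/mL

23.5 µg/mL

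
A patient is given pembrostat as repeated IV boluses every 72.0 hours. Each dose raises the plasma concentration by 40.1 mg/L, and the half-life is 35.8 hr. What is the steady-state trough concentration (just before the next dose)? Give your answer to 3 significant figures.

13.2 mg/L

k = ln 2 / 35.8 = 0.01936 hr⁻¹
Fraction remaining after one interval: e^(−kτ) = e^(−0.01936 × 72.0) = 0.2481
R = 1 / (1 − 0.2481) = 1.330
Css,max = 40.1 × 1.330 = 53.33 mg/L
Css,min = Css,max × e^(−kτ) = 53.33 × 0.2481 ≈ 13.2 mg/L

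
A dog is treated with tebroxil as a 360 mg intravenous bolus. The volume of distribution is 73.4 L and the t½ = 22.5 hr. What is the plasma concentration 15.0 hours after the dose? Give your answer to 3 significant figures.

3.09 µg/mL

C₀ = dose / V = 360 / 73.4 = 4.905 µg/mL
k = ln 2 / 22.5 = 0.03081 hr⁻¹
C(t) = C₀ e^(−kt) = 4.905 × e^(−0.03081 × 15.0) = 4.905 × e^(−0.4621) = 4.905 × 0.6300 ≈ 3.09 µg/mL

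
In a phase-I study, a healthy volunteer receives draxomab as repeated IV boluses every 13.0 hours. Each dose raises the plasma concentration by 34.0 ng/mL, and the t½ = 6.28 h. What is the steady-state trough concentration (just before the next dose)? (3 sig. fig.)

k = ln 2 / 6.28 = 0.1104 h⁻¹
Fraction remaining after one interval: e^(−kτ) = e^(−0.1104 × 13.0) = 0.2381
R = 1 / (1 − 0.2381) = 1.313
Css,max = 34.0 × 1.313 = 44.63 ng/mL
Css,min = Css,max × e^(−kτ) = 44.63 × 0.2381 ≈ 10.6 ng/mL

10.6 ng/mL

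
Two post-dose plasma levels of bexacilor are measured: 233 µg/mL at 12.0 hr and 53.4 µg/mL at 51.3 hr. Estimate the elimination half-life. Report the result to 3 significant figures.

k = ln(C₁/C₂) / (t₂ − t₁) = ln(233/53.4) / (51.3 − 12.0)
  = 1.473 / 39.30 = 0.03749 hr⁻¹
t½ = ln 2 / k = ln 2 / 0.03749 ≈ 18.5 hours

18.5 hours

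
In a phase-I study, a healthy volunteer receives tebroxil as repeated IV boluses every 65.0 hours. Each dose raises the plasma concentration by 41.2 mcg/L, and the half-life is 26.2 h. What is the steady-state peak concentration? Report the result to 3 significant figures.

k = ln 2 / 26.2 = 0.02646 h⁻¹
Fraction remaining after one interval: e^(−kτ) = e^(−0.02646 × 65.0) = 0.1791
R = 1 / (1 − 0.1791) = 1.218
Css,max = 41.2 × 1.218 ≈ 50.2 mcg/L

50.2 mcg/L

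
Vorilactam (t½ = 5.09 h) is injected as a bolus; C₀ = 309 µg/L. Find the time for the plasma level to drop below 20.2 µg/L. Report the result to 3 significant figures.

k = ln 2 / 5.09 = 0.1362 h⁻¹
C(t) = C₀ e^(−kt)  ⇒  t = ln(C₀/C) / k
t = ln(309/20.2) / 0.1362 = 2.728 / 0.1362 ≈ 20.0 hours

20.0 hours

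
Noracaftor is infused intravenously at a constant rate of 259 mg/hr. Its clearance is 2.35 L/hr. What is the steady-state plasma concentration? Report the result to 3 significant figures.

Css = infusion rate / CL = 259 / 2.35 ≈ 110 mg/L

110 mg/L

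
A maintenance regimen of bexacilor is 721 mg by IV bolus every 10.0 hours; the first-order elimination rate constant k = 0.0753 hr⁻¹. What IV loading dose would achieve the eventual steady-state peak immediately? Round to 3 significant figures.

1360 mg

Accumulation ratio R = 1 / (1 − e^(−kτ)) = 1 / (1 − e^(−0.07530×10.0)) = 1 / (1 − 0.4710) = 1.890
Loading dose = maintenance dose × R = 721 × 1.890 ≈ 1360 mg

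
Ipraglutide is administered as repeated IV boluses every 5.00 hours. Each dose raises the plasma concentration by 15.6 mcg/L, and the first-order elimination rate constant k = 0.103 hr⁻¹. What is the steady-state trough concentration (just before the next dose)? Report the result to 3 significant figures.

Fraction remaining after one interval: e^(−kτ) = e^(−0.1030 × 5.00) = 0.5975
R = 1 / (1 − 0.5975) = 2.484
Css,max = 15.6 × 2.484 = 38.76 mcg/L
Css,min = Css,max × e^(−kτ) = 38.76 × 0.5975 ≈ 23.2 mcg/L

23.2 mcg/L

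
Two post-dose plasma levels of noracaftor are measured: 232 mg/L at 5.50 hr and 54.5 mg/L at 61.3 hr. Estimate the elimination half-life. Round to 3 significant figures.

26.7 hours

k = ln(C₁/C₂) / (t₂ − t₁) = ln(232/54.5) / (61.3 − 5.50)
  = 1.449 / 55.80 = 0.02596 hr⁻¹
t½ = ln 2 / k = ln 2 / 0.02596 ≈ 26.7 hours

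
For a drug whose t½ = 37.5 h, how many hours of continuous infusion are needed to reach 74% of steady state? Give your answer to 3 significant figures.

72.9 hours

k = ln 2 / 37.5 = 0.01848 h⁻¹
f = 1 − e^(−kt)  ⇒  t = −ln(1 − f) / k
t = −ln(1 − 0.74) / 0.01848 = 1.347 / 0.01848 ≈ 72.9 hours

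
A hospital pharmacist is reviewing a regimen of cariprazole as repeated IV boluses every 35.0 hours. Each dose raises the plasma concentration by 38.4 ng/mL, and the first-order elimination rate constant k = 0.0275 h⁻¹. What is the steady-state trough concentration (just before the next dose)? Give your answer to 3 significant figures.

23.7 ng/mL

Fraction remaining after one interval: e^(−kτ) = e^(−0.02750 × 35.0) = 0.3819
R = 1 / (1 − 0.3819) = 1.618
Css,max = 38.4 × 1.618 = 62.13 ng/mL
Css,min = Css,max × e^(−kτ) = 62.13 × 0.3819 ≈ 23.7 ng/mL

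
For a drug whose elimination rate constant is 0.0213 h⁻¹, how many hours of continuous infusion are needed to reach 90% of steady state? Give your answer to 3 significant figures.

f = 1 − e^(−kt)  ⇒  t = −ln(1 − f) / k
t = −ln(1 − 0.9) / 0.02130 = 2.303 / 0.02130 ≈ 108 hours

108 hours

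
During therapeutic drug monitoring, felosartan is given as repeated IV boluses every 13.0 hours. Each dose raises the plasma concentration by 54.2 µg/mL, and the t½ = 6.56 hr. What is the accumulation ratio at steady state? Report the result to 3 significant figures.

k = ln 2 / 6.56 = 0.1057 hr⁻¹
Fraction remaining after one interval: e^(−kτ) = e^(−0.1057 × 13.0) = 0.2532
R = 1 / (1 − 0.2532) = 1 / 0.7468 ≈ 1.34

1.34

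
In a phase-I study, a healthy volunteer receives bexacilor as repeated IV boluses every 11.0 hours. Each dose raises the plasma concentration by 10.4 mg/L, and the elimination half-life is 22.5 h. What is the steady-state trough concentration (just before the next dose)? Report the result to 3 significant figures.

25.8 mg/L

k = ln 2 / 22.5 = 0.03081 h⁻¹
Fraction remaining after one interval: e^(−kτ) = e^(−0.03081 × 11.0) = 0.7126
R = 1 / (1 − 0.7126) = 3.479
Css,max = 10.4 × 3.479 = 36.18 mg/L
Css,min = Css,max × e^(−kτ) = 36.18 × 0.7126 ≈ 25.8 mg/L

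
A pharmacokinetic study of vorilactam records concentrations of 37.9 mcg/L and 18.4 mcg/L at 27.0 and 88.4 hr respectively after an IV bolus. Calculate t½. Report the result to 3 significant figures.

k = ln(C₁/C₂) / (t₂ − t₁) = ln(37.9/18.4) / (88.4 − 27.0)
  = 0.7226 / 61.40 = 0.01177 hr⁻¹
t½ = ln 2 / k = ln 2 / 0.01177 ≈ 58.9 hours

58.9 hours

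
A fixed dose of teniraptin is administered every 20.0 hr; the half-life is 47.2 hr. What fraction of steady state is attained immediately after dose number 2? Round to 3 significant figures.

k = ln 2 / 47.2 = 0.01469 hr⁻¹
f_n = 1 − e^(−nkτ) = 1 − e^(−2 × 0.01469 × 20.0) = 1 − e^(−0.5874) = 1 − 0.5558 ≈ 0.444

0.444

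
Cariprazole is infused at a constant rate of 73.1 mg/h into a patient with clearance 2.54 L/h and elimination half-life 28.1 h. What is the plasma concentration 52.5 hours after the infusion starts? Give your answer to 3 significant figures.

20.9 µg/mL

Css = rate / CL = 73.1 / 2.54 = 28.78 µg/mL
k = ln 2 / 28.1 = 0.02467 h⁻¹
C(t) = Css (1 − e^(−kt)) = 28.78 × (1 − e^(−1.295)) = 28.78 × 0.7261 ≈ 20.9 µg/mL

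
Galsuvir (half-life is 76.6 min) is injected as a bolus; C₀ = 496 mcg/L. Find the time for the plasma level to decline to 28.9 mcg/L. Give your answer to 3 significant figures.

314 minutes

k = ln 2 / 76.6 = 0.009049 min⁻¹
C(t) = C₀ e^(−kt)  ⇒  t = ln(C₀/C) / k
t = ln(496/28.9) / 0.009049 = 2.843 / 0.009049 ≈ 314 minutes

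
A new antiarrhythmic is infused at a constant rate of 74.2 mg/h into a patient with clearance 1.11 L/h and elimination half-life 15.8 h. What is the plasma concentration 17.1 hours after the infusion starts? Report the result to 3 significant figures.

35.3 µg/mL

Css = rate / CL = 74.2 / 1.11 = 66.85 µg/mL
k = ln 2 / 15.8 = 0.04387 h⁻¹
C(t) = Css (1 − e^(−kt)) = 66.85 × (1 − e^(−0.7502)) = 66.85 × 0.5277 ≈ 35.3 µg/mL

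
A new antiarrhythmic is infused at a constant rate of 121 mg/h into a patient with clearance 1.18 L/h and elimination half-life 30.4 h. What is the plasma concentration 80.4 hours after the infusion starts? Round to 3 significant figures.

Css = rate / CL = 121 / 1.18 = 102.5 mg/L
k = ln 2 / 30.4 = 0.02280 h⁻¹
C(t) = Css (1 − e^(−kt)) = 102.5 × (1 − e^(−1.833)) = 102.5 × 0.8401 ≈ 86.1 mg/L

86.1 mg/L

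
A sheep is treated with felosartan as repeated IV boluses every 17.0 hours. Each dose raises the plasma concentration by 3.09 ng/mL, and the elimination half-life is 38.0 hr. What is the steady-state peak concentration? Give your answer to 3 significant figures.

k = ln 2 / 38.0 = 0.01824 hr⁻¹
Fraction remaining after one interval: e^(−kτ) = e^(−0.01824 × 17.0) = 0.7334
R = 1 / (1 − 0.7334) = 3.751
Css,max = 3.09 × 3.751 ≈ 11.6 ng/mL

11.6 ng/mL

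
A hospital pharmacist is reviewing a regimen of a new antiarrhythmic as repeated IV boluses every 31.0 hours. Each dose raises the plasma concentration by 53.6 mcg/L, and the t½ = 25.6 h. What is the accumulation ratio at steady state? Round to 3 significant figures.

k = ln 2 / 25.6 = 0.02708 h⁻¹
Fraction remaining after one interval: e^(−kτ) = e^(−0.02708 × 31.0) = 0.4320
R = 1 / (1 − 0.4320) = 1 / 0.5680 ≈ 1.76

1.76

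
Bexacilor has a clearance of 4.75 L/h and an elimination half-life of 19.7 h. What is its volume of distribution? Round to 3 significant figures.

135 L

k = ln 2 / t½ = ln 2 / 19.7 = 0.03519 h⁻¹
V = CL / k = 4.75 / 0.03519 ≈ 135 L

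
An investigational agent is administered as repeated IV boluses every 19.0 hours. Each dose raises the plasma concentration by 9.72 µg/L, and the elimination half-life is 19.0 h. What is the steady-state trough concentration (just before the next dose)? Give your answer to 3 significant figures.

k = ln 2 / 19.0 = 0.03648 h⁻¹
Fraction remaining after one interval: e^(−kτ) = e^(−0.03648 × 19.0) = 0.5000
R = 1 / (1 − 0.5000) = 2.000
Css,max = 9.72 × 2.000 = 19.44 µg/L
Css,min = Css,max × e^(−kτ) = 19.44 × 0.5000 ≈ 9.72 µg/L

9.72 µg/L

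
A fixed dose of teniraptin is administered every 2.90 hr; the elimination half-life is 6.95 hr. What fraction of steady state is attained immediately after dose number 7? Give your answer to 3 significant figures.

k = ln 2 / 6.95 = 0.09973 hr⁻¹
f_n = 1 − e^(−nkτ) = 1 − e^(−7 × 0.09973 × 2.90) = 1 − e^(−2.025) = 1 − 0.1320 ≈ 0.868

0.868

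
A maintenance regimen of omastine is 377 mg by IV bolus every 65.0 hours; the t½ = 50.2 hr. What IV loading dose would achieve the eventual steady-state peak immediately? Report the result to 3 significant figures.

k = ln 2 / 50.2 = 0.01381 hr⁻¹
Accumulation ratio R = 1 / (1 − e^(−kτ)) = 1 / (1 − e^(−0.01381×65.0)) = 1 / (1 − 0.4076) = 1.688
Loading dose = maintenance dose × R = 377 × 1.688 ≈ 636 mg

636 mg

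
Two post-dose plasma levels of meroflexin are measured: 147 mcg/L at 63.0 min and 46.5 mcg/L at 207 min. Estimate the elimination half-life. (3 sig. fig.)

86.7 minutes

k = ln(C₁/C₂) / (t₂ − t₁) = ln(147/46.5) / (207 − 63.0)
  = 1.151 / 144.0 = 0.007993 min⁻¹
t½ = ln 2 / k = ln 2 / 0.007993 ≈ 86.7 minutes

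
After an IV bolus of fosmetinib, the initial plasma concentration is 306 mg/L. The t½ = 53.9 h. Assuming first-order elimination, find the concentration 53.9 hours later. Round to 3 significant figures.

k = ln 2 / 53.9 = 0.01286 h⁻¹
53.9 h is 1.000 half-lives, so C = 306 × (1/2)^1.000 = 306 × 0.5000 ≈ 153 mg/L

153 mg/L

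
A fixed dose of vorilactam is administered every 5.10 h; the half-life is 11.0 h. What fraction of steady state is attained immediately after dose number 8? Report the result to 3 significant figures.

0.924

k = ln 2 / 11.0 = 0.06301 h⁻¹
f_n = 1 − e^(−nkτ) = 1 − e^(−8 × 0.06301 × 5.10) = 1 − e^(−2.571) = 1 − 0.07646 ≈ 0.924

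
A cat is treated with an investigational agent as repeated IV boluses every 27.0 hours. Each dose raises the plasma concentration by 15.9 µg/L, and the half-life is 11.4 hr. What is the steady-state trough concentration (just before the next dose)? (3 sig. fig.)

k = ln 2 / 11.4 = 0.06080 hr⁻¹
Fraction remaining after one interval: e^(−kτ) = e^(−0.06080 × 27.0) = 0.1937
R = 1 / (1 − 0.1937) = 1.240
Css,max = 15.9 × 1.240 = 19.72 µg/L
Css,min = Css,max × e^(−kτ) = 19.72 × 0.1937 ≈ 3.82 µg/L

3.82 µg/L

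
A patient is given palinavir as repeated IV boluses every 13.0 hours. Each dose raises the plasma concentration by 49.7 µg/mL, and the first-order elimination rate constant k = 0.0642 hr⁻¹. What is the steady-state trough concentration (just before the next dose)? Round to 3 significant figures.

38.1 µg/mL

Fraction remaining after one interval: e^(−kτ) = e^(−0.06420 × 13.0) = 0.4340
R = 1 / (1 − 0.4340) = 1.767
Css,max = 49.7 × 1.767 = 87.82 µg/mL
Css,min = Css,max × e^(−kτ) = 87.82 × 0.4340 ≈ 38.1 µg/mL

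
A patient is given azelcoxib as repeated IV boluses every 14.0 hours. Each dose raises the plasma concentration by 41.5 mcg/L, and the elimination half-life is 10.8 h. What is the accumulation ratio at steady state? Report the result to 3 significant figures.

k = ln 2 / 10.8 = 0.06418 h⁻¹
Fraction remaining after one interval: e^(−kτ) = e^(−0.06418 × 14.0) = 0.4072
R = 1 / (1 − 0.4072) = 1 / 0.5928 ≈ 1.69

1.69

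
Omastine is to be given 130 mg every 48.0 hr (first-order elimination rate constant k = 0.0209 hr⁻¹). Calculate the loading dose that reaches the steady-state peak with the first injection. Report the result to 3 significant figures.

Accumulation ratio R = 1 / (1 − e^(−kτ)) = 1 / (1 − e^(−0.02090×48.0)) = 1 / (1 − 0.3667) = 1.579
Loading dose = maintenance dose × R = 130 × 1.579 ≈ 205 mg

205 mg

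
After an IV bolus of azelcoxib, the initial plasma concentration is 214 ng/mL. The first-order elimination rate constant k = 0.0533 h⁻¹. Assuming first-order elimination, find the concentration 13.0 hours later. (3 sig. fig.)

107 ng/mL

C(t) = C₀ e^(−kt) = 214 × e^(−0.05330 × 13.0) = 214 × e^(−0.6929) = 214 × 0.5001 ≈ 107 ng/mL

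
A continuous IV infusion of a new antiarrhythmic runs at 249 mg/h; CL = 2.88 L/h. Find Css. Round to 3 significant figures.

86.5 µg/mL

Css = infusion rate / CL = 249 / 2.88 ≈ 86.5 µg/mL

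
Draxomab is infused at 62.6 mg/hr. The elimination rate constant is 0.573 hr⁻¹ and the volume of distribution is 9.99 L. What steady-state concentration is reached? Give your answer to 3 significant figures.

10.9 mg/L

CL = k · V = 0.573 × 9.99 = 5.724 L/hr
Css = rate / CL = 62.6 / 5.724 ≈ 10.9 mg/L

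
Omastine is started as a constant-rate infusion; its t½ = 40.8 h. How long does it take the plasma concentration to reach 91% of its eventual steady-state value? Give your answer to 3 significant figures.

k = ln 2 / 40.8 = 0.01699 h⁻¹
f = 1 − e^(−kt)  ⇒  t = −ln(1 − f) / k
t = −ln(1 − 0.91) / 0.01699 = 2.408 / 0.01699 ≈ 142 hours

142 hours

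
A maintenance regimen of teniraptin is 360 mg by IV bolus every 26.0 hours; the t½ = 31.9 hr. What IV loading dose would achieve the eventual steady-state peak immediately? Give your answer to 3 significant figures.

834 mg

k = ln 2 / 31.9 = 0.02173 hr⁻¹
Accumulation ratio R = 1 / (1 − e^(−kτ)) = 1 / (1 − e^(−0.02173×26.0)) = 1 / (1 − 0.5684) = 2.317
Loading dose = maintenance dose × R = 360 × 2.317 ≈ 834 mg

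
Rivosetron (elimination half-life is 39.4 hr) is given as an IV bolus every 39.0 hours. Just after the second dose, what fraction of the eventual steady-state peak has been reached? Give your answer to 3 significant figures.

0.746

k = ln 2 / 39.4 = 0.01759 hr⁻¹
f_n = 1 − e^(−nkτ) = 1 − e^(−2 × 0.01759 × 39.0) = 1 − e^(−1.372) = 1 − 0.2535 ≈ 0.746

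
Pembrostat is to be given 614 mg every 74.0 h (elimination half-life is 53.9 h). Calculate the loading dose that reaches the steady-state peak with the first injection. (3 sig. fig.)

1000 mg

k = ln 2 / 53.9 = 0.01286 h⁻¹
Accumulation ratio R = 1 / (1 − e^(−kτ)) = 1 / (1 − e^(−0.01286×74.0)) = 1 / (1 − 0.3861) = 1.629
Loading dose = maintenance dose × R = 614 × 1.629 ≈ 1000 mg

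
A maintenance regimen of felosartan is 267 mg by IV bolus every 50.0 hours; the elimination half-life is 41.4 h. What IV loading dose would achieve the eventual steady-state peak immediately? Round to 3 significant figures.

471 mg

k = ln 2 / 41.4 = 0.01674 h⁻¹
Accumulation ratio R = 1 / (1 − e^(−kτ)) = 1 / (1 − e^(−0.01674×50.0)) = 1 / (1 − 0.4329) = 1.764
Loading dose = maintenance dose × R = 267 × 1.764 ≈ 471 mg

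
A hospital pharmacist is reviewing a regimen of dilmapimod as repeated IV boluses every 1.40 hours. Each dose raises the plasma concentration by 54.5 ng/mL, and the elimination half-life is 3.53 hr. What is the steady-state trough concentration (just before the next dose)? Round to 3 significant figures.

k = ln 2 / 3.53 = 0.1964 hr⁻¹
Fraction remaining after one interval: e^(−kτ) = e^(−0.1964 × 1.40) = 0.7596
R = 1 / (1 − 0.7596) = 4.161
Css,max = 54.5 × 4.161 = 226.7 ng/mL
Css,min = Css,max × e^(−kτ) = 226.7 × 0.7596 ≈ 172 ng/mL

172 ng/mL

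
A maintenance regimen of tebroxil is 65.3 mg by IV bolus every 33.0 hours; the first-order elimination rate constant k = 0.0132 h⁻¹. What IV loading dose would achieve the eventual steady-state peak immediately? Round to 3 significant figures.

Accumulation ratio R = 1 / (1 − e^(−kτ)) = 1 / (1 − e^(−0.01320×33.0)) = 1 / (1 − 0.6469) = 2.832
Loading dose = maintenance dose × R = 65.3 × 2.832 ≈ 185 mg

185 mg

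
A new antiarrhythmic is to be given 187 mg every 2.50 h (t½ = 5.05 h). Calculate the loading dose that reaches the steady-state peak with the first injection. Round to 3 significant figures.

k = ln 2 / 5.05 = 0.1373 h⁻¹
Accumulation ratio R = 1 / (1 − e^(−kτ)) = 1 / (1 − e^(−0.1373×2.50)) = 1 / (1 − 0.7095) = 3.443
Loading dose = maintenance dose × R = 187 × 3.443 ≈ 644 mg

644 mg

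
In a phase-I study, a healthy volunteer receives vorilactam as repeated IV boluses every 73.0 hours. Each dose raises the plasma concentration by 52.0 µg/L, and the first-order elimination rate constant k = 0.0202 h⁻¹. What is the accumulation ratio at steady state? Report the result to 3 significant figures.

1.30

Fraction remaining after one interval: e^(−kτ) = e^(−0.02020 × 73.0) = 0.2289
R = 1 / (1 − 0.2289) = 1 / 0.7711 ≈ 1.30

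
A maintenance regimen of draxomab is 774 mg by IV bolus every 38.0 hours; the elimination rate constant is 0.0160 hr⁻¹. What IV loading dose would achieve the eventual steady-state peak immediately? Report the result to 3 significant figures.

1700 mg

Accumulation ratio R = 1 / (1 − e^(−kτ)) = 1 / (1 − e^(−0.01600×38.0)) = 1 / (1 − 0.5444) = 2.195
Loading dose = maintenance dose × R = 774 × 2.195 ≈ 1700 mg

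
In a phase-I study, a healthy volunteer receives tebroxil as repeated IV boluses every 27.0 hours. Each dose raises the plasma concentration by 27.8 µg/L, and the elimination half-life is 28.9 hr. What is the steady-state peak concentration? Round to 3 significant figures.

58.3 µg/L

k = ln 2 / 28.9 = 0.02398 hr⁻¹
Fraction remaining after one interval: e^(−kτ) = e^(−0.02398 × 27.0) = 0.5233
R = 1 / (1 − 0.5233) = 2.098
Css,max = 27.8 × 2.098 ≈ 58.3 µg/L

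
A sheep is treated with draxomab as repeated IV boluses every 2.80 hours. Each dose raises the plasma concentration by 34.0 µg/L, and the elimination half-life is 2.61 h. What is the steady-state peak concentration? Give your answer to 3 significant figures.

k = ln 2 / 2.61 = 0.2656 h⁻¹
Fraction remaining after one interval: e^(−kτ) = e^(−0.2656 × 2.80) = 0.4754
R = 1 / (1 − 0.4754) = 1.906
Css,max = 34.0 × 1.906 ≈ 64.8 µg/L

64.8 µg/L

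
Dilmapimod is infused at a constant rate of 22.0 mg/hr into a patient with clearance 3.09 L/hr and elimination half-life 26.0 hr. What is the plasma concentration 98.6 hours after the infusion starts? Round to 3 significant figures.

6.61 µg/mL

Css = rate / CL = 22.0 / 3.09 = 7.120 µg/mL
k = ln 2 / 26.0 = 0.02666 hr⁻¹
C(t) = Css (1 − e^(−kt)) = 7.120 × (1 − e^(−2.629)) = 7.120 × 0.9278 ≈ 6.61 µg/mL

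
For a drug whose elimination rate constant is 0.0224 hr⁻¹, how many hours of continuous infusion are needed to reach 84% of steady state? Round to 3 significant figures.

81.8 hours

f = 1 − e^(−kt)  ⇒  t = −ln(1 − f) / k
t = −ln(1 − 0.84) / 0.02240 = 1.833 / 0.02240 ≈ 81.8 hours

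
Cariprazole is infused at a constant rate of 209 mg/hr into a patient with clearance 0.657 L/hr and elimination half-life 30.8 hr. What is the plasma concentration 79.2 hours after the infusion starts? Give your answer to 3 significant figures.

Css = rate / CL = 209 / 0.657 = 318.1 mg/L
k = ln 2 / 30.8 = 0.02250 hr⁻¹
C(t) = Css (1 − e^(−kt)) = 318.1 × (1 − e^(−1.782)) = 318.1 × 0.8318 ≈ 265 mg/L

265 mg/L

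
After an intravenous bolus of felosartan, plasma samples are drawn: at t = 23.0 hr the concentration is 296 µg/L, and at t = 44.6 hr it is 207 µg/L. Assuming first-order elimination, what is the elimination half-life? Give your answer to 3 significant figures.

k = ln(C₁/C₂) / (t₂ − t₁) = ln(296/207) / (44.6 − 23.0)
  = 0.3576 / 21.60 = 0.01656 hr⁻¹
t½ = ln 2 / k = ln 2 / 0.01656 ≈ 41.9 hours

41.9 hours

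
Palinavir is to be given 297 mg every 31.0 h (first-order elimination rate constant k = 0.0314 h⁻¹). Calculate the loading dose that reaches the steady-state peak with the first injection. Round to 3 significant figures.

Accumulation ratio R = 1 / (1 − e^(−kτ)) = 1 / (1 − e^(−0.03140×31.0)) = 1 / (1 − 0.3778) = 1.607
Loading dose = maintenance dose × R = 297 × 1.607 ≈ 477 mg

477 mg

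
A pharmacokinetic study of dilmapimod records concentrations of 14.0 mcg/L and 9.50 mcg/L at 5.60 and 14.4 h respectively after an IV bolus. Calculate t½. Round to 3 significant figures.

15.7 hours

k = ln(C₁/C₂) / (t₂ − t₁) = ln(14.0/9.50) / (14.4 − 5.60)
  = 0.3878 / 8.800 = 0.04406 h⁻¹
t½ = ln 2 / k = ln 2 / 0.04406 ≈ 15.7 hours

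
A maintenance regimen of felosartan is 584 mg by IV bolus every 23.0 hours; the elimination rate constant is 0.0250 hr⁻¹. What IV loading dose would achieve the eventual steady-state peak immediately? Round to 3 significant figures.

1340 mg

Accumulation ratio R = 1 / (1 − e^(−kτ)) = 1 / (1 − e^(−0.02500×23.0)) = 1 / (1 − 0.5627) = 2.287
Loading dose = maintenance dose × R = 584 × 2.287 ≈ 1340 mg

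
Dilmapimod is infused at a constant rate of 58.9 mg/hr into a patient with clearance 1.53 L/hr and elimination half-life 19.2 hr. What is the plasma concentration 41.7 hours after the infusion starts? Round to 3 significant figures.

30.0 µg/mL

Css = rate / CL = 58.9 / 1.53 = 38.50 µg/mL
k = ln 2 / 19.2 = 0.03610 hr⁻¹
C(t) = Css (1 − e^(−kt)) = 38.50 × (1 − e^(−1.505)) = 38.50 × 0.7781 ≈ 30.0 µg/mL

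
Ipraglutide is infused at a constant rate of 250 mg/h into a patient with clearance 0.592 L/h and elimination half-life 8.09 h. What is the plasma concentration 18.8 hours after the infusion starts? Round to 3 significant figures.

Css = rate / CL = 250 / 0.592 = 422.3 µg/mL
k = ln 2 / 8.09 = 0.08568 h⁻¹
C(t) = Css (1 − e^(−kt)) = 422.3 × (1 − e^(−1.611)) = 422.3 × 0.8003 ≈ 338 µg/mL

338 µg/mL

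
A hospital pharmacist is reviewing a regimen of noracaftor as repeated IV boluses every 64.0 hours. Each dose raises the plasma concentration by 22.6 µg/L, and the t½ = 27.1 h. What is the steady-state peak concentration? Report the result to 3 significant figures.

k = ln 2 / 27.1 = 0.02558 h⁻¹
Fraction remaining after one interval: e^(−kτ) = e^(−0.02558 × 64.0) = 0.1946
R = 1 / (1 − 0.1946) = 1.242
Css,max = 22.6 × 1.242 ≈ 28.1 µg/L

28.1 µg/L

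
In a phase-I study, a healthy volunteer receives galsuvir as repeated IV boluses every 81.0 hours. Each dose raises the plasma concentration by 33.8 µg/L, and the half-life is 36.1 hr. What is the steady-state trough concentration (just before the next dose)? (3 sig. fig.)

k = ln 2 / 36.1 = 0.01920 hr⁻¹
Fraction remaining after one interval: e^(−kτ) = e^(−0.01920 × 81.0) = 0.2111
R = 1 / (1 − 0.2111) = 1.268
Css,max = 33.8 × 1.268 = 42.85 µg/L
Css,min = Css,max × e^(−kτ) = 42.85 × 0.2111 ≈ 9.05 µg/L

9.05 µg/L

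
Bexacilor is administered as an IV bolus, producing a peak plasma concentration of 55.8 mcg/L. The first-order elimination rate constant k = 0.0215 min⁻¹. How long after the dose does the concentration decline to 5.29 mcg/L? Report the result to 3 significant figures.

110 minutes

C(t) = C₀ e^(−kt)  ⇒  t = ln(C₀/C) / k
t = ln(55.8/5.29) / 0.02150 = 2.356 / 0.02150 ≈ 110 minutes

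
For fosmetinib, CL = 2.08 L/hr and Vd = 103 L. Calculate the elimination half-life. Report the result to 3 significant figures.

34.3 hours

k = CL / V = 2.08 / 103 = 0.02019 hr⁻¹
t½ = ln 2 / k = ln 2 / 0.02019 ≈ 34.3 hours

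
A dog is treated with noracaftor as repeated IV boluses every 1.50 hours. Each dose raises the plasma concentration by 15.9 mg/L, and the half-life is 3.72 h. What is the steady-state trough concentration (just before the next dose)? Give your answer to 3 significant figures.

k = ln 2 / 3.72 = 0.1863 h⁻¹
Fraction remaining after one interval: e^(−kτ) = e^(−0.1863 × 1.50) = 0.7562
R = 1 / (1 − 0.7562) = 4.101
Css,max = 15.9 × 4.101 = 65.21 mg/L
Css,min = Css,max × e^(−kτ) = 65.21 × 0.7562 ≈ 49.3 mg/L

49.3 mg/L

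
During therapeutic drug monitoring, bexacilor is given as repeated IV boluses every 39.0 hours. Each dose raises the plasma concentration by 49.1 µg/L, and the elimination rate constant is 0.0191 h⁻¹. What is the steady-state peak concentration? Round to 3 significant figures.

93.5 µg/L

Fraction remaining after one interval: e^(−kτ) = e^(−0.01910 × 39.0) = 0.4748
R = 1 / (1 − 0.4748) = 1.904
Css,max = 49.1 × 1.904 ≈ 93.5 µg/L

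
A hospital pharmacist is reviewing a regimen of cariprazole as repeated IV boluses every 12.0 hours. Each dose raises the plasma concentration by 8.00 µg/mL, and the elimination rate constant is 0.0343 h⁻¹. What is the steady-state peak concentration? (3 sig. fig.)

23.7 µg/mL

Fraction remaining after one interval: e^(−kτ) = e^(−0.03430 × 12.0) = 0.6626
R = 1 / (1 − 0.6626) = 2.964
Css,max = 8.00 × 2.964 ≈ 23.7 µg/mL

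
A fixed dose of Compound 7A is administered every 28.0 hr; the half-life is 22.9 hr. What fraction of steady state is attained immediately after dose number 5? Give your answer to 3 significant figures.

0.986

k = ln 2 / 22.9 = 0.03027 hr⁻¹
f_n = 1 − e^(−nkτ) = 1 − e^(−5 × 0.03027 × 28.0) = 1 − e^(−4.238) = 1 − 0.01444 ≈ 0.986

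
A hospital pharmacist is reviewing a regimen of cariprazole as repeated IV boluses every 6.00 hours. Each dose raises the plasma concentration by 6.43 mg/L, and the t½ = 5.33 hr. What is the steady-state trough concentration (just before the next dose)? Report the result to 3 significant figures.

5.44 mg/L

k = ln 2 / 5.33 = 0.1300 hr⁻¹
Fraction remaining after one interval: e^(−kτ) = e^(−0.1300 × 6.00) = 0.4583
R = 1 / (1 − 0.4583) = 1.846
Css,max = 6.43 × 1.846 = 11.87 mg/L
Css,min = Css,max × e^(−kτ) = 11.87 × 0.4583 ≈ 5.44 mg/L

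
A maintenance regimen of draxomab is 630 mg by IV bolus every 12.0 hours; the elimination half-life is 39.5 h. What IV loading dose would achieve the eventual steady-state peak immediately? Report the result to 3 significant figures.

3320 mg

k = ln 2 / 39.5 = 0.01755 h⁻¹
Accumulation ratio R = 1 / (1 − e^(−kτ)) = 1 / (1 − e^(−0.01755×12.0)) = 1 / (1 − 0.8101) = 5.266
Loading dose = maintenance dose × R = 630 × 5.266 ≈ 3320 mg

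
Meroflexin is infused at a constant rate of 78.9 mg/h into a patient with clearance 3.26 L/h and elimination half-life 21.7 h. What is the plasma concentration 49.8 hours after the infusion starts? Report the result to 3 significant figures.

Css = rate / CL = 78.9 / 3.26 = 24.20 mg/L
k = ln 2 / 21.7 = 0.03194 h⁻¹
C(t) = Css (1 − e^(−kt)) = 24.20 × (1 − e^(−1.591)) = 24.20 × 0.7962 ≈ 19.3 mg/L

19.3 mg/L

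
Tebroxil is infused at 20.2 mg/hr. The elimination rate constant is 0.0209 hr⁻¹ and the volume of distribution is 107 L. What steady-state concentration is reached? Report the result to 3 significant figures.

9.03 mg/L

CL = k · V = 0.0209 × 107 = 2.236 L/hr
Css = rate / CL = 20.2 / 2.236 ≈ 9.03 mg/L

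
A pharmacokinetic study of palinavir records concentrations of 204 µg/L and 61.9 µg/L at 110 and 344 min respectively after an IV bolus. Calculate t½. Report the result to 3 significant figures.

k = ln(C₁/C₂) / (t₂ − t₁) = ln(204/61.9) / (344 − 110)
  = 1.193 / 234.0 = 0.005097 min⁻¹
t½ = ln 2 / k = ln 2 / 0.005097 ≈ 136 minutes

136 minutes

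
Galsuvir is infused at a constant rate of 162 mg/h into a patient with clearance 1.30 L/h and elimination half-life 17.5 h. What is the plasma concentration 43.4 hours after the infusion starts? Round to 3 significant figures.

102 µg/mL

Css = rate / CL = 162 / 1.30 = 124.6 µg/mL
k = ln 2 / 17.5 = 0.03961 h⁻¹
C(t) = Css (1 − e^(−kt)) = 124.6 × (1 − e^(−1.719)) = 124.6 × 0.8208 ≈ 102 µg/mL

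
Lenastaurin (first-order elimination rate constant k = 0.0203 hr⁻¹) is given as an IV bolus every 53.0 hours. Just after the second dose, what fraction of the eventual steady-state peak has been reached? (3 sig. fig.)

0.884

f_n = 1 − e^(−nkτ) = 1 − e^(−2 × 0.02030 × 53.0) = 1 − e^(−2.152) = 1 − 0.1163 ≈ 0.884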